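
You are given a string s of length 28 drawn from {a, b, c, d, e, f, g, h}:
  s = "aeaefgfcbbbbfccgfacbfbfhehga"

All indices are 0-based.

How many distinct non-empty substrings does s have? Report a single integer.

rank→(start, suffix):
  0 → (27, 'a')
  1 → (17, 'acbfbfhehga')
  2 → (0, 'aeaefgfcbbbbfccgfacbfbfhehga')
  3 → (2, 'aefgfcbbbbfccgfacbfbfhehga')
  4 → (8, 'bbbbfccgfacbfbfhehga')
  5 → (9, 'bbbfccgfacbfbfhehga')
  6 → (10, 'bbfccgfacbfbfhehga')
  7 → (19, 'bfbfhehga')
  8 → (11, 'bfccgfacbfbfhehga')
  9 → (21, 'bfhehga')
  10 → (7, 'cbbbbfccgfacbfbfhehga')
  11 → (18, 'cbfbfhehga')
  12 → (13, 'ccgfacbfbfhehga')
  13 → (14, 'cgfacbfbfhehga')
  14 → (1, 'eaefgfcbbbbfccgfacbfbfhehga')
  15 → (3, 'efgfcbbbbfccgfacbfbfhehga')
  16 → (24, 'ehga')
  17 → (16, 'facbfbfhehga')
  18 → (20, 'fbfhehga')
  19 → (6, 'fcbbbbfccgfacbfbfhehga')
  20 → (12, 'fccgfacbfbfhehga')
  21 → (4, 'fgfcbbbbfccgfacbfbfhehga')
  22 → (22, 'fhehga')
  23 → (26, 'ga')
  24 → (15, 'gfacbfbfhehga')
  25 → (5, 'gfcbbbbfccgfacbfbfhehga')
  26 → (23, 'hehga')
  27 → (25, 'hga')

SA = [27, 17, 0, 2, 8, 9, 10, 19, 11, 21, 7, 18, 13, 14, 1, 3, 24, 16, 20, 6, 12, 4, 22, 26, 15, 5, 23, 25]
rank  pair      lcp
   1  s[27:],s[17:]  1  'a'
   2  s[17:],s[0:]  1  'a'
   3  s[0:],s[2:]  2  'ae'
   4  s[2:],s[8:]  0  ''
   5  s[8:],s[9:]  3  'bbb'
   6  s[9:],s[10:]  2  'bb'
   7  s[10:],s[19:]  1  'b'
   8  s[19:],s[11:]  2  'bf'
   9  s[11:],s[21:]  2  'bf'
  10  s[21:],s[7:]  0  ''
  11  s[7:],s[18:]  2  'cb'
  12  s[18:],s[13:]  1  'c'
  13  s[13:],s[14:]  1  'c'
  14  s[14:],s[1:]  0  ''
  15  s[1:],s[3:]  1  'e'
  16  s[3:],s[24:]  1  'e'
  17  s[24:],s[16:]  0  ''
  18  s[16:],s[20:]  1  'f'
  19  s[20:],s[6:]  1  'f'
  20  s[6:],s[12:]  2  'fc'
  21  s[12:],s[4:]  1  'f'
  22  s[4:],s[22:]  1  'f'
  23  s[22:],s[26:]  0  ''
  24  s[26:],s[15:]  1  'g'
  25  s[15:],s[5:]  2  'gf'
  26  s[5:],s[23:]  0  ''
  27  s[23:],s[25:]  1  'h'

n(n+1)/2 = 28·29/2 = 406
Σ LCP = 0 + 1 + 1 + 2 + 0 + 3 + 2 + 1 + 2 + 2 + 0 + 2 + 1 + 1 + 0 + 1 + 1 + 0 + 1 + 1 + 2 + 1 + 1 + 0 + 1 + 2 + 0 + 1 = 30
distinct = 406 − 30 = 376

376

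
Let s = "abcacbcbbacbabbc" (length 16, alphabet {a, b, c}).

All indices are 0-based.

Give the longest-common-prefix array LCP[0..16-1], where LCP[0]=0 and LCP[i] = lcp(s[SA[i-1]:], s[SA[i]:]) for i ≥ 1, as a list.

[0, 2, 1, 3, 0, 2, 1, 2, 1, 2, 2, 0, 1, 1, 2, 2]

sorted suffixes:
  #0 SA[0]=12  'abbc'
  #1 SA[1]=0  'abcacbcbbacbabbc'
  #2 SA[2]=9  'acbabbc'
  #3 SA[3]=3  'acbcbbacbabbc'
  #4 SA[4]=11  'babbc'
  #5 SA[5]=8  'bacbabbc'
  #6 SA[6]=7  'bbacbabbc'
  #7 SA[7]=13  'bbc'
  #8 SA[8]=14  'bc'
  #9 SA[9]=1  'bcacbcbbacbabbc'
  #10 SA[10]=5  'bcbbacbabbc'
  #11 SA[11]=15  'c'
  #12 SA[12]=2  'cacbcbbacbabbc'
  #13 SA[13]=10  'cbabbc'
  #14 SA[14]=6  'cbbacbabbc'
  #15 SA[15]=4  'cbcbbacbabbc'

SA = [12, 0, 9, 3, 11, 8, 7, 13, 14, 1, 5, 15, 2, 10, 6, 4]
[i] adj suffixes → lcp
  [1] 12/0 → 2 ('ab')
  [2] 0/9 → 1 ('a')
  [3] 9/3 → 3 ('acb')
  [4] 3/11 → 0 ('')
  [5] 11/8 → 2 ('ba')
  [6] 8/7 → 1 ('b')
  [7] 7/13 → 2 ('bb')
  [8] 13/14 → 1 ('b')
  [9] 14/1 → 2 ('bc')
  [10] 1/5 → 2 ('bc')
  [11] 5/15 → 0 ('')
  [12] 15/2 → 1 ('c')
  [13] 2/10 → 1 ('c')
  [14] 10/6 → 2 ('cb')
  [15] 6/4 → 2 ('cb')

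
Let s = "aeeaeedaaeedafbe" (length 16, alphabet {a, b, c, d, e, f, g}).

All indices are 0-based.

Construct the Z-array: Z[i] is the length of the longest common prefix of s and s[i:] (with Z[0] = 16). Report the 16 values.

[16, 0, 0, 3, 0, 0, 0, 1, 3, 0, 0, 0, 1, 0, 0, 0]

Z[0]=16
i=1: i≥r, start 0; Z[1]=0
i=2: i≥r, start 0; Z[2]=0
i=3: i≥r, start 0; Z[3]=3 extend→box=[3,6)
i=4: min(r-i=2, Z[1]=0)=0; Z[4]=0
i=5: min(r-i=1, Z[2]=0)=0; Z[5]=0
i=6: i≥r, start 0; Z[6]=0
i=7: i≥r, start 0; Z[7]=1 extend→box=[7,8)
i=8: i≥r, start 0; Z[8]=3 extend→box=[8,11)
i=9: min(r-i=2, Z[1]=0)=0; Z[9]=0
i=10: min(r-i=1, Z[2]=0)=0; Z[10]=0
i=11: i≥r, start 0; Z[11]=0
i=12: i≥r, start 0; Z[12]=1 extend→box=[12,13)
i=13: i≥r, start 0; Z[13]=0
i=14: i≥r, start 0; Z[14]=0
i=15: i≥r, start 0; Z[15]=0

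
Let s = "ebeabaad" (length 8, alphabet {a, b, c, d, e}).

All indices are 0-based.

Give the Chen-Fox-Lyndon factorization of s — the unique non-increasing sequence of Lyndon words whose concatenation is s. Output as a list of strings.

emit factor 1: 'e' (i=0, period=1)
emit factor 2: 'be' (i=1, period=2)
emit factor 3: 'ab' (i=3, period=2)
emit factor 4: 'aad' (i=5, period=3)

["e", "be", "ab", "aad"]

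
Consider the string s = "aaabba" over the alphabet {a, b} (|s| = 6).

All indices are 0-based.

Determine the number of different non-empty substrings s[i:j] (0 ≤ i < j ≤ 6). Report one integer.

rank→(start, suffix):
  0 → (5, 'a')
  1 → (0, 'aaabba')
  2 → (1, 'aabba')
  3 → (2, 'abba')
  4 → (4, 'ba')
  5 → (3, 'bba')

SA = [5, 0, 1, 2, 4, 3]
rank  pair      lcp
   1  s[5:],s[0:]  1  'a'
   2  s[0:],s[1:]  2  'aa'
   3  s[1:],s[2:]  1  'a'
   4  s[2:],s[4:]  0  ''
   5  s[4:],s[3:]  1  'b'

n(n+1)/2 = 6·7/2 = 21
Σ LCP = 0 + 1 + 2 + 1 + 0 + 1 = 5
distinct = 21 − 5 = 16

16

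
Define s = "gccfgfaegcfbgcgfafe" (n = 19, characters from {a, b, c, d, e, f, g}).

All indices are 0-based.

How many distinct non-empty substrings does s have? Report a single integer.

171

rank→(start, suffix):
  0 → (6, 'aegcfbgcgfafe')
  1 → (16, 'afe')
  2 → (11, 'bgcgfafe')
  3 → (1, 'ccfgfaegcfbgcgfafe')
  4 → (9, 'cfbgcgfafe')
  5 → (2, 'cfgfaegcfbgcgfafe')
  6 → (13, 'cgfafe')
  7 → (18, 'e')
  8 → (7, 'egcfbgcgfafe')
  9 → (5, 'faegcfbgcgfafe')
  10 → (15, 'fafe')
  11 → (10, 'fbgcgfafe')
  12 → (17, 'fe')
  13 → (3, 'fgfaegcfbgcgfafe')
  14 → (0, 'gccfgfaegcfbgcgfafe')
  15 → (8, 'gcfbgcgfafe')
  16 → (12, 'gcgfafe')
  17 → (4, 'gfaegcfbgcgfafe')
  18 → (14, 'gfafe')

SA = [6, 16, 11, 1, 9, 2, 13, 18, 7, 5, 15, 10, 17, 3, 0, 8, 12, 4, 14]
rank  pair      lcp
   1  s[6:],s[16:]  1  'a'
   2  s[16:],s[11:]  0  ''
   3  s[11:],s[1:]  0  ''
   4  s[1:],s[9:]  1  'c'
   5  s[9:],s[2:]  2  'cf'
   6  s[2:],s[13:]  1  'c'
   7  s[13:],s[18:]  0  ''
   8  s[18:],s[7:]  1  'e'
   9  s[7:],s[5:]  0  ''
  10  s[5:],s[15:]  2  'fa'
  11  s[15:],s[10:]  1  'f'
  12  s[10:],s[17:]  1  'f'
  13  s[17:],s[3:]  1  'f'
  14  s[3:],s[0:]  0  ''
  15  s[0:],s[8:]  2  'gc'
  16  s[8:],s[12:]  2  'gc'
  17  s[12:],s[4:]  1  'g'
  18  s[4:],s[14:]  3  'gfa'

n(n+1)/2 = 19·20/2 = 190
Σ LCP = 0 + 1 + 0 + 0 + 1 + 2 + 1 + 0 + 1 + 0 + 2 + 1 + 1 + 1 + 0 + 2 + 2 + 1 + 3 = 19
distinct = 190 − 19 = 171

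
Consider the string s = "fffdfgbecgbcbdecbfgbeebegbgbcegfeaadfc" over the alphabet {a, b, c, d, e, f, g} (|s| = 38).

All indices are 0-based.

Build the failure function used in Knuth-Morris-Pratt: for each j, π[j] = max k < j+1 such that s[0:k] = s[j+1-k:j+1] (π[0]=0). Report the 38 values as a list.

[0, 1, 2, 0, 1, 0, 0, 0, 0, 0, 0, 0, 0, 0, 0, 0, 0, 1, 0, 0, 0, 0, 0, 0, 0, 0, 0, 0, 0, 0, 0, 1, 0, 0, 0, 0, 1, 0]

π[0] = 0
j=1 s[j]='f': π[1]=1 (border 'f')
j=2 s[j]='f': π[2]=2 (border 'ff')
j=3 s[j]='d': k: 2→1→0; π[3]=0 (border '')
j=4 s[j]='f': π[4]=1 (border 'f')
j=5 s[j]='g': k: 1→0; π[5]=0 (border '')
j=6 s[j]='b': π[6]=0 (border '')
j=7 s[j]='e': π[7]=0 (border '')
j=8 s[j]='c': π[8]=0 (border '')
j=9 s[j]='g': π[9]=0 (border '')
j=10 s[j]='b': π[10]=0 (border '')
j=11 s[j]='c': π[11]=0 (border '')
j=12 s[j]='b': π[12]=0 (border '')
j=13 s[j]='d': π[13]=0 (border '')
j=14 s[j]='e': π[14]=0 (border '')
j=15 s[j]='c': π[15]=0 (border '')
j=16 s[j]='b': π[16]=0 (border '')
j=17 s[j]='f': π[17]=1 (border 'f')
j=18 s[j]='g': k: 1→0; π[18]=0 (border '')
j=19 s[j]='b': π[19]=0 (border '')
j=20 s[j]='e': π[20]=0 (border '')
j=21 s[j]='e': π[21]=0 (border '')
j=22 s[j]='b': π[22]=0 (border '')
j=23 s[j]='e': π[23]=0 (border '')
j=24 s[j]='g': π[24]=0 (border '')
j=25 s[j]='b': π[25]=0 (border '')
j=26 s[j]='g': π[26]=0 (border '')
j=27 s[j]='b': π[27]=0 (border '')
j=28 s[j]='c': π[28]=0 (border '')
j=29 s[j]='e': π[29]=0 (border '')
j=30 s[j]='g': π[30]=0 (border '')
j=31 s[j]='f': π[31]=1 (border 'f')
j=32 s[j]='e': k: 1→0; π[32]=0 (border '')
j=33 s[j]='a': π[33]=0 (border '')
j=34 s[j]='a': π[34]=0 (border '')
j=35 s[j]='d': π[35]=0 (border '')
j=36 s[j]='f': π[36]=1 (border 'f')
j=37 s[j]='c': k: 1→0; π[37]=0 (border '')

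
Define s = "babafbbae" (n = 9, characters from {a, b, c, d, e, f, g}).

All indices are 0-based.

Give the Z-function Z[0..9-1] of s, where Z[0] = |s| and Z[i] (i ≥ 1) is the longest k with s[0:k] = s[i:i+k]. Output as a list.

[9, 0, 2, 0, 0, 1, 2, 0, 0]

Z[0]=9
i=1: fresh scan; Z[1]=0
i=2: fresh scan; Z[2]=2 grow→box=[2,4)
i=3: min(r-i=1, Z[1]=0)=0; Z[3]=0
i=4: fresh scan; Z[4]=0
i=5: fresh scan; Z[5]=1 grow→box=[5,6)
i=6: fresh scan; Z[6]=2 grow→box=[6,8)
i=7: min(r-i=1, Z[1]=0)=0; Z[7]=0
i=8: fresh scan; Z[8]=0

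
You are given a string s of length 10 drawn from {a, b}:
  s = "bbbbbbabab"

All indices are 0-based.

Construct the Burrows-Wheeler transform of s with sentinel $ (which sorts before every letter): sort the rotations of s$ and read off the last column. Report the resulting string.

bbbaabbbbb$

rank  rotation     last
    0  $bbbbbbabab  b
    1  ab$bbbbbbab  b
    2  abab$bbbbbb  b
    3  b$bbbbbbaba  a
    4  bab$bbbbbba  a
    5  babab$bbbbb  b
    6  bbabab$bbbb  b
    7  bbbabab$bbb  b
    8  bbbbabab$bb  b
    9  bbbbbabab$b  b
   10  bbbbbbabab$  $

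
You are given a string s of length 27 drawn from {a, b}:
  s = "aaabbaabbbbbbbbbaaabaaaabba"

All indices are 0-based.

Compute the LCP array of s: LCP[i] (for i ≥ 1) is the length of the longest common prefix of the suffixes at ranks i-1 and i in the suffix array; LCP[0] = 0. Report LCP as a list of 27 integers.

[0, 1, 3, 4, 6, 2, 3, 5, 4, 1, 2, 4, 3, 0, 2, 4, 3, 1, 3, 4, 2, 3, 4, 5, 6, 7, 8]

sorted suffixes:
  #0 SA[0]=26  'a'
  #1 SA[1]=20  'aaaabba'
  #2 SA[2]=16  'aaabaaaabba'
  #3 SA[3]=21  'aaabba'
  #4 SA[4]=0  'aaabbaabbbbbbbbbaaabaaaabba'
  #5 SA[5]=17  'aabaaaabba'
  #6 SA[6]=22  'aabba'
  #7 SA[7]=1  'aabbaabbbbbbbbbaaabaaaabba'
  #8 SA[8]=5  'aabbbbbbbbbaaabaaaabba'
  #9 SA[9]=18  'abaaaabba'
  #10 SA[10]=23  'abba'
  #11 SA[11]=2  'abbaabbbbbbbbbaaabaaaabba'
  #12 SA[12]=6  'abbbbbbbbbaaabaaaabba'
  #13 SA[13]=25  'ba'
  #14 SA[14]=19  'baaaabba'
  #15 SA[15]=15  'baaabaaaabba'
  #16 SA[16]=4  'baabbbbbbbbbaaabaaaabba'
  #17 SA[17]=24  'bba'
  #18 SA[18]=14  'bbaaabaaaabba'
  #19 SA[19]=3  'bbaabbbbbbbbbaaabaaaabba'
  #20 SA[20]=13  'bbbaaabaaaabba'
  #21 SA[21]=12  'bbbbaaabaaaabba'
  #22 SA[22]=11  'bbbbbaaabaaaabba'
  #23 SA[23]=10  'bbbbbbaaabaaaabba'
  #24 SA[24]=9  'bbbbbbbaaabaaaabba'
  #25 SA[25]=8  'bbbbbbbbaaabaaaabba'
  #26 SA[26]=7  'bbbbbbbbbaaabaaaabba'

SA = [26, 20, 16, 21, 0, 17, 22, 1, 5, 18, 23, 2, 6, 25, 19, 15, 4, 24, 14, 3, 13, 12, 11, 10, 9, 8, 7]
[i] adj suffixes → lcp
  [1] 26/20 → 1 ('a')
  [2] 20/16 → 3 ('aaa')
  [3] 16/21 → 4 ('aaab')
  [4] 21/0 → 6 ('aaabba')
  [5] 0/17 → 2 ('aa')
  [6] 17/22 → 3 ('aab')
  [7] 22/1 → 5 ('aabba')
  [8] 1/5 → 4 ('aabb')
  [9] 5/18 → 1 ('a')
  [10] 18/23 → 2 ('ab')
  [11] 23/2 → 4 ('abba')
  [12] 2/6 → 3 ('abb')
  [13] 6/25 → 0 ('')
  [14] 25/19 → 2 ('ba')
  [15] 19/15 → 4 ('baaa')
  [16] 15/4 → 3 ('baa')
  [17] 4/24 → 1 ('b')
  [18] 24/14 → 3 ('bba')
  [19] 14/3 → 4 ('bbaa')
  [20] 3/13 → 2 ('bb')
  [21] 13/12 → 3 ('bbb')
  [22] 12/11 → 4 ('bbbb')
  [23] 11/10 → 5 ('bbbbb')
  [24] 10/9 → 6 ('bbbbbb')
  [25] 9/8 → 7 ('bbbbbbb')
  [26] 8/7 → 8 ('bbbbbbbb')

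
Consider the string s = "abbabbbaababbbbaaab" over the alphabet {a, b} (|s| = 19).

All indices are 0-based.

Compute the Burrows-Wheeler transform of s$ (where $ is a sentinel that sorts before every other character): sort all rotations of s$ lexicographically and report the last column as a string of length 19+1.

rank  rotation              last
    0  $abbabbbaababbbbaaab  b
    1  aaab$abbabbbaababbbb  b
    2  aab$abbabbbaababbbba  a
    3  aababbbbaaab$abbabbb  b
    4  ab$abbabbbaababbbbaa  a
    5  ababbbbaaab$abbabbba  a
    6  abbabbbaababbbbaaab$  $
    7  abbbaababbbbaaab$abb  b
    8  abbbbaaab$abbabbbaab  b
    9  b$abbabbbaababbbbaaa  a
   10  baaab$abbabbbaababbb  b
   11  baababbbbaaab$abbabb  b
   12  babbbaababbbbaaab$ab  b
   13  babbbbaaab$abbabbbaa  a
   14  bbaaab$abbabbbaababb  b
   15  bbaababbbbaaab$abbab  b
   16  bbabbbaababbbbaaab$a  a
   17  bbbaaab$abbabbbaabab  b
   18  bbbaababbbbaaab$abba  a
   19  bbbbaaab$abbabbbaaba  a

bbabaa$bbabbbabbabaa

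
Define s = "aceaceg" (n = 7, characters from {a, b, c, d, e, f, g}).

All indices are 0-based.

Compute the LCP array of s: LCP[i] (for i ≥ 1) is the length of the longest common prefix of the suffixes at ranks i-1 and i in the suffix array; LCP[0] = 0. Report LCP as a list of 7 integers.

[0, 3, 0, 2, 0, 1, 0]

rank→(start, suffix):
  0 → (0, 'aceaceg')
  1 → (3, 'aceg')
  2 → (1, 'ceaceg')
  3 → (4, 'ceg')
  4 → (2, 'eaceg')
  5 → (5, 'eg')
  6 → (6, 'g')

SA = [0, 3, 1, 4, 2, 5, 6]
rank  pair      lcp
   1  s[0:],s[3:]  3  'ace'
   2  s[3:],s[1:]  0  ''
   3  s[1:],s[4:]  2  'ce'
   4  s[4:],s[2:]  0  ''
   5  s[2:],s[5:]  1  'e'
   6  s[5:],s[6:]  0  ''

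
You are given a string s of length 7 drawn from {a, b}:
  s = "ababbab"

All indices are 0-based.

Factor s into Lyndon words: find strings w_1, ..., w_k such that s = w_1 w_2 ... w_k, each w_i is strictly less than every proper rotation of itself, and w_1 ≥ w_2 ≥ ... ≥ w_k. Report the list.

["ababb", "ab"]

emit factor 1: 'ababb' (i=0, period=5)
emit factor 2: 'ab' (i=5, period=2)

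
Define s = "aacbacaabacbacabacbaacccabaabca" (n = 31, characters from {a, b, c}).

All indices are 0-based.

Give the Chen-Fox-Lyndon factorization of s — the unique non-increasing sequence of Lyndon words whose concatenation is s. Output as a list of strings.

["aacbac", "aabacbacabacbaacccabaabc", "a"]

emit factor 1: 'aacbac' (i=0, period=6)
emit factor 2: 'aabacbacabacbaacccabaabc' (i=6, period=24)
emit factor 3: 'a' (i=30, period=1)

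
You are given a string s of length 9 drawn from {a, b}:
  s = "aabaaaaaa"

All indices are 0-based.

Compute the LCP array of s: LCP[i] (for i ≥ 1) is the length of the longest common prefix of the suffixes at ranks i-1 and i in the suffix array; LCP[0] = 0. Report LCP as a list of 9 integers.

[0, 1, 2, 3, 4, 5, 2, 1, 0]

rank | idx | suffix
   0 |   8 | a
   1 |   7 | aa
   2 |   6 | aaa
   3 |   5 | aaaa
   4 |   4 | aaaaa
   5 |   3 | aaaaaa
   6 |   0 | aabaaaaaa
   7 |   1 | abaaaaaa
   8 |   2 | baaaaaa

SA = [8, 7, 6, 5, 4, 3, 0, 1, 2]
rank  pair      lcp
   1  s[8:],s[7:]  1  'a'
   2  s[7:],s[6:]  2  'aa'
   3  s[6:],s[5:]  3  'aaa'
   4  s[5:],s[4:]  4  'aaaa'
   5  s[4:],s[3:]  5  'aaaaa'
   6  s[3:],s[0:]  2  'aa'
   7  s[0:],s[1:]  1  'a'
   8  s[1:],s[2:]  0  ''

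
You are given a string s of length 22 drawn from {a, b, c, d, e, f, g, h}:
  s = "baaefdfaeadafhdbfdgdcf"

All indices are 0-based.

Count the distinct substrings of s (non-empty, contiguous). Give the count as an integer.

237

rank→(start, suffix):
  0 → (1, 'aaefdfaeadafhdbfdgdcf')
  1 → (9, 'adafhdbfdgdcf')
  2 → (7, 'aeadafhdbfdgdcf')
  3 → (2, 'aefdfaeadafhdbfdgdcf')
  4 → (11, 'afhdbfdgdcf')
  5 → (0, 'baaefdfaeadafhdbfdgdcf')
  6 → (15, 'bfdgdcf')
  7 → (20, 'cf')
  8 → (10, 'dafhdbfdgdcf')
  9 → (14, 'dbfdgdcf')
  10 → (19, 'dcf')
  11 → (5, 'dfaeadafhdbfdgdcf')
  12 → (17, 'dgdcf')
  13 → (8, 'eadafhdbfdgdcf')
  14 → (3, 'efdfaeadafhdbfdgdcf')
  15 → (21, 'f')
  16 → (6, 'faeadafhdbfdgdcf')
  17 → (4, 'fdfaeadafhdbfdgdcf')
  18 → (16, 'fdgdcf')
  19 → (12, 'fhdbfdgdcf')
  20 → (18, 'gdcf')
  21 → (13, 'hdbfdgdcf')

SA = [1, 9, 7, 2, 11, 0, 15, 20, 10, 14, 19, 5, 17, 8, 3, 21, 6, 4, 16, 12, 18, 13]
[i] adj suffixes → lcp
  [1] 1/9 → 1 ('a')
  [2] 9/7 → 1 ('a')
  [3] 7/2 → 2 ('ae')
  [4] 2/11 → 1 ('a')
  [5] 11/0 → 0 ('')
  [6] 0/15 → 1 ('b')
  [7] 15/20 → 0 ('')
  [8] 20/10 → 0 ('')
  [9] 10/14 → 1 ('d')
  [10] 14/19 → 1 ('d')
  [11] 19/5 → 1 ('d')
  [12] 5/17 → 1 ('d')
  [13] 17/8 → 0 ('')
  [14] 8/3 → 1 ('e')
  [15] 3/21 → 0 ('')
  [16] 21/6 → 1 ('f')
  [17] 6/4 → 1 ('f')
  [18] 4/16 → 2 ('fd')
  [19] 16/12 → 1 ('f')
  [20] 12/18 → 0 ('')
  [21] 18/13 → 0 ('')

n(n+1)/2 = 22·23/2 = 253
Σ LCP = 0 + 1 + 1 + 2 + 1 + 0 + 1 + 0 + 0 + 1 + 1 + 1 + 1 + 0 + 1 + 0 + 1 + 1 + 2 + 1 + 0 + 0 = 16
distinct = 253 − 16 = 237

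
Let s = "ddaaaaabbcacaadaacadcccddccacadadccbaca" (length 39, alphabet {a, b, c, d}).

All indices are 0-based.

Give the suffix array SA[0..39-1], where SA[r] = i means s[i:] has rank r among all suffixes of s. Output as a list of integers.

[38, 2, 3, 4, 5, 15, 12, 6, 36, 10, 27, 16, 13, 29, 31, 18, 35, 7, 8, 37, 11, 9, 26, 28, 17, 34, 25, 33, 20, 21, 22, 1, 14, 30, 24, 32, 19, 0, 23]

rank | idx | suffix
   0 |  38 | a
   1 |   2 | aaaaabbcacaadaacadcccddccacadadccbaca
   2 |   3 | aaaabbcacaadaacadcccddccacadadccbaca
   3 |   4 | aaabbcacaadaacadcccddccacadadccbaca
   4 |   5 | aabbcacaadaacadcccddccacadadccbaca
   5 |  15 | aacadcccddccacadadccbaca
   6 |  12 | aadaacadcccddccacadadccbaca
   7 |   6 | abbcacaadaacadcccddccacadadccbaca
   8 |  36 | aca
   9 |  10 | acaadaacadcccddccacadadccbaca
  10 |  27 | acadadccbaca
  11 |  16 | acadcccddccacadadccbaca
  12 |  13 | adaacadcccddccacadadccbaca
  13 |  29 | adadccbaca
  14 |  31 | adccbaca
  15 |  18 | adcccddccacadadccbaca
  16 |  35 | baca
  17 |   7 | bbcacaadaacadcccddccacadadccbaca
  18 |   8 | bcacaadaacadcccddccacadadccbaca
  19 |  37 | ca
  20 |  11 | caadaacadcccddccacadadccbaca
  21 |   9 | cacaadaacadcccddccacadadccbaca
  22 |  26 | cacadadccbaca
  23 |  28 | cadadccbaca
  24 |  17 | cadcccddccacadadccbaca
  25 |  34 | cbaca
  26 |  25 | ccacadadccbaca
  27 |  33 | ccbaca
  28 |  20 | cccddccacadadccbaca
  29 |  21 | ccddccacadadccbaca
  30 |  22 | cddccacadadccbaca
  31 |   1 | daaaaabbcacaadaacadcccddccacadadccbaca
  32 |  14 | daacadcccddccacadadccbaca
  33 |  30 | dadccbaca
  34 |  24 | dccacadadccbaca
  35 |  32 | dccbaca
  36 |  19 | dcccddccacadadccbaca
  37 |   0 | ddaaaaabbcacaadaacadcccddccacadadccbaca
  38 |  23 | ddccacadadccbaca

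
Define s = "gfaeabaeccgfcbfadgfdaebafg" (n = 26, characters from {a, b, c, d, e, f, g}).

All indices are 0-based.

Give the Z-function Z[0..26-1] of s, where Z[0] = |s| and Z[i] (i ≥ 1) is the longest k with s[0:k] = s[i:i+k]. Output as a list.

Z[0]=26
i=1: outside box; Z[1]=0
i=2: outside box; Z[2]=0
i=3: outside box; Z[3]=0
i=4: outside box; Z[4]=0
i=5: outside box; Z[5]=0
i=6: outside box; Z[6]=0
i=7: outside box; Z[7]=0
i=8: outside box; Z[8]=0
i=9: outside box; Z[9]=0
i=10: outside box; Z[10]=2 grow→box=[10,12)
i=11: min(r-i=1, Z[1]=0)=0; Z[11]=0
i=12: outside box; Z[12]=0
i=13: outside box; Z[13]=0
i=14: outside box; Z[14]=0
i=15: outside box; Z[15]=0
i=16: outside box; Z[16]=0
i=17: outside box; Z[17]=2 grow→box=[17,19)
i=18: min(r-i=1, Z[1]=0)=0; Z[18]=0
i=19: outside box; Z[19]=0
i=20: outside box; Z[20]=0
i=21: outside box; Z[21]=0
i=22: outside box; Z[22]=0
i=23: outside box; Z[23]=0
i=24: outside box; Z[24]=0
i=25: outside box; Z[25]=1 grow→box=[25,26)

[26, 0, 0, 0, 0, 0, 0, 0, 0, 0, 2, 0, 0, 0, 0, 0, 0, 2, 0, 0, 0, 0, 0, 0, 0, 1]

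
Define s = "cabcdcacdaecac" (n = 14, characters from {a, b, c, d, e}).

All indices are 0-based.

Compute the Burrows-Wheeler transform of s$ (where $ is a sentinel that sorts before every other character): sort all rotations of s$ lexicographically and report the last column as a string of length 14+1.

ccccdaa$edabcca

rank  rotation         last
    0  $cabcdcacdaecac  c
    1  abcdcacdaecac$c  c
    2  ac$cabcdcacdaec  c
    3  acdaecac$cabcdc  c
    4  aecac$cabcdcacd  d
    5  bcdcacdaecac$ca  a
    6  c$cabcdcacdaeca  a
    7  cabcdcacdaecac$  $
    8  cac$cabcdcacdae  e
    9  cacdaecac$cabcd  d
   10  cdaecac$cabcdca  a
   11  cdcacdaecac$cab  b
   12  daecac$cabcdcac  c
   13  dcacdaecac$cabc  c
   14  ecac$cabcdcacda  a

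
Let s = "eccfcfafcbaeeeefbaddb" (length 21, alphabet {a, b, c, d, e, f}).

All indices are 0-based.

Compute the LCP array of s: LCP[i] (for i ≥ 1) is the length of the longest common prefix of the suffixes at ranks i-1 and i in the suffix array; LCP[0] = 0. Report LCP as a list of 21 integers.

[0, 1, 1, 0, 1, 2, 0, 1, 1, 2, 0, 1, 0, 1, 3, 2, 1, 0, 1, 1, 2]

rank→(start, suffix):
  0 → (17, 'addb')
  1 → (10, 'aeeeefbaddb')
  2 → (6, 'afcbaeeeefbaddb')
  3 → (20, 'b')
  4 → (16, 'baddb')
  5 → (9, 'baeeeefbaddb')
  6 → (8, 'cbaeeeefbaddb')
  7 → (1, 'ccfcfafcbaeeeefbaddb')
  8 → (4, 'cfafcbaeeeefbaddb')
  9 → (2, 'cfcfafcbaeeeefbaddb')
  10 → (19, 'db')
  11 → (18, 'ddb')
  12 → (0, 'eccfcfafcbaeeeefbaddb')
  13 → (11, 'eeeefbaddb')
  14 → (12, 'eeefbaddb')
  15 → (13, 'eefbaddb')
  16 → (14, 'efbaddb')
  17 → (5, 'fafcbaeeeefbaddb')
  18 → (15, 'fbaddb')
  19 → (7, 'fcbaeeeefbaddb')
  20 → (3, 'fcfafcbaeeeefbaddb')

SA = [17, 10, 6, 20, 16, 9, 8, 1, 4, 2, 19, 18, 0, 11, 12, 13, 14, 5, 15, 7, 3]
rank  pair      lcp
   1  s[17:],s[10:]  1  'a'
   2  s[10:],s[6:]  1  'a'
   3  s[6:],s[20:]  0  ''
   4  s[20:],s[16:]  1  'b'
   5  s[16:],s[9:]  2  'ba'
   6  s[9:],s[8:]  0  ''
   7  s[8:],s[1:]  1  'c'
   8  s[1:],s[4:]  1  'c'
   9  s[4:],s[2:]  2  'cf'
  10  s[2:],s[19:]  0  ''
  11  s[19:],s[18:]  1  'd'
  12  s[18:],s[0:]  0  ''
  13  s[0:],s[11:]  1  'e'
  14  s[11:],s[12:]  3  'eee'
  15  s[12:],s[13:]  2  'ee'
  16  s[13:],s[14:]  1  'e'
  17  s[14:],s[5:]  0  ''
  18  s[5:],s[15:]  1  'f'
  19  s[15:],s[7:]  1  'f'
  20  s[7:],s[3:]  2  'fc'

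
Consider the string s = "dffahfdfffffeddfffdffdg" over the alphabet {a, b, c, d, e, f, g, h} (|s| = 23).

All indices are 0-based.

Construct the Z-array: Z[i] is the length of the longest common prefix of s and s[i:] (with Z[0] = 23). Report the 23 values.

[23, 0, 0, 0, 0, 0, 3, 0, 0, 0, 0, 0, 0, 1, 3, 0, 0, 0, 3, 0, 0, 1, 0]

Z[0]=23
i=1: i≥r, start 0; Z[1]=0
i=2: i≥r, start 0; Z[2]=0
i=3: i≥r, start 0; Z[3]=0
i=4: i≥r, start 0; Z[4]=0
i=5: i≥r, start 0; Z[5]=0
i=6: i≥r, start 0; Z[6]=3 grow→box=[6,9)
i=7: min(r-i=2, Z[1]=0)=0; Z[7]=0
i=8: min(r-i=1, Z[2]=0)=0; Z[8]=0
i=9: i≥r, start 0; Z[9]=0
i=10: i≥r, start 0; Z[10]=0
i=11: i≥r, start 0; Z[11]=0
i=12: i≥r, start 0; Z[12]=0
i=13: i≥r, start 0; Z[13]=1 grow→box=[13,14)
i=14: i≥r, start 0; Z[14]=3 grow→box=[14,17)
i=15: min(r-i=2, Z[1]=0)=0; Z[15]=0
i=16: min(r-i=1, Z[2]=0)=0; Z[16]=0
i=17: i≥r, start 0; Z[17]=0
i=18: i≥r, start 0; Z[18]=3 grow→box=[18,21)
i=19: min(r-i=2, Z[1]=0)=0; Z[19]=0
i=20: min(r-i=1, Z[2]=0)=0; Z[20]=0
i=21: i≥r, start 0; Z[21]=1 grow→box=[21,22)
i=22: i≥r, start 0; Z[22]=0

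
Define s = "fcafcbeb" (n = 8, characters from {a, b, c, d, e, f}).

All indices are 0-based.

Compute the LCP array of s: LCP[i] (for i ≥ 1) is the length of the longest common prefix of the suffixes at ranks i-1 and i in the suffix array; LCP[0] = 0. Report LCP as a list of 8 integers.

[0, 0, 1, 0, 1, 0, 0, 2]

sorted suffixes:
  #0 SA[0]=2  'afcbeb'
  #1 SA[1]=7  'b'
  #2 SA[2]=5  'beb'
  #3 SA[3]=1  'cafcbeb'
  #4 SA[4]=4  'cbeb'
  #5 SA[5]=6  'eb'
  #6 SA[6]=0  'fcafcbeb'
  #7 SA[7]=3  'fcbeb'

SA = [2, 7, 5, 1, 4, 6, 0, 3]
rank  pair      lcp
   1  s[2:],s[7:]  0  ''
   2  s[7:],s[5:]  1  'b'
   3  s[5:],s[1:]  0  ''
   4  s[1:],s[4:]  1  'c'
   5  s[4:],s[6:]  0  ''
   6  s[6:],s[0:]  0  ''
   7  s[0:],s[3:]  2  'fc'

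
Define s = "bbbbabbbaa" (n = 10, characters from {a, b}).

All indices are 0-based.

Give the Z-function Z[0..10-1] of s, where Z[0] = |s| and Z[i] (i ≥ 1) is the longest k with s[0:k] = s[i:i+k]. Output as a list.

[10, 3, 2, 1, 0, 3, 2, 1, 0, 0]

Z[0]=10
i=1: i≥r, start 0; Z[1]=3 grow→box=[1,4)
i=2: min(r-i=2, Z[1]=3)=2; Z[2]=2
i=3: min(r-i=1, Z[2]=2)=1; Z[3]=1
i=4: i≥r, start 0; Z[4]=0
i=5: i≥r, start 0; Z[5]=3 grow→box=[5,8)
i=6: min(r-i=2, Z[1]=3)=2; Z[6]=2
i=7: min(r-i=1, Z[2]=2)=1; Z[7]=1
i=8: i≥r, start 0; Z[8]=0
i=9: i≥r, start 0; Z[9]=0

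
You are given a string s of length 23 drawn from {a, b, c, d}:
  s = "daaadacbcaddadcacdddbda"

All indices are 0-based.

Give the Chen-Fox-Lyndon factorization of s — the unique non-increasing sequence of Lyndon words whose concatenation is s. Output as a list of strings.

emit factor 1: 'd' (i=0, period=1)
emit factor 2: 'aaadacbcaddadcacdddbd' (i=1, period=21)
emit factor 3: 'a' (i=22, period=1)

["d", "aaadacbcaddadcacdddbd", "a"]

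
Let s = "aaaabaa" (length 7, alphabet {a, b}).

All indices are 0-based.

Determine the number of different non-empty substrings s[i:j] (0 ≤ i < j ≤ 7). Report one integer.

19

rank | idx | suffix
   0 |   6 | a
   1 |   5 | aa
   2 |   0 | aaaabaa
   3 |   1 | aaabaa
   4 |   2 | aabaa
   5 |   3 | abaa
   6 |   4 | baa

SA = [6, 5, 0, 1, 2, 3, 4]
[i] adj suffixes → lcp
  [1] 6/5 → 1 ('a')
  [2] 5/0 → 2 ('aa')
  [3] 0/1 → 3 ('aaa')
  [4] 1/2 → 2 ('aa')
  [5] 2/3 → 1 ('a')
  [6] 3/4 → 0 ('')

n(n+1)/2 = 7·8/2 = 28
Σ LCP = 0 + 1 + 2 + 3 + 2 + 1 + 0 = 9
distinct = 28 − 9 = 19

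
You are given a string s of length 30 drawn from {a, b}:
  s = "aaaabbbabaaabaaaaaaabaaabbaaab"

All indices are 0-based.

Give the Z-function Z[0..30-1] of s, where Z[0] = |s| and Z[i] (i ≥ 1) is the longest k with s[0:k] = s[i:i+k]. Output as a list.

Z[0]=30
i=1: fresh scan; Z[1]=3 grow→box=[1,4)
i=2: min(r-i=2, Z[1]=3)=2; Z[2]=2
i=3: min(r-i=1, Z[2]=2)=1; Z[3]=1
i=4: fresh scan; Z[4]=0
i=5: fresh scan; Z[5]=0
i=6: fresh scan; Z[6]=0
i=7: fresh scan; Z[7]=1 grow→box=[7,8)
i=8: fresh scan; Z[8]=0
i=9: fresh scan; Z[9]=3 grow→box=[9,12)
i=10: min(r-i=2, Z[1]=3)=2; Z[10]=2
i=11: min(r-i=1, Z[2]=2)=1; Z[11]=1
i=12: fresh scan; Z[12]=0
i=13: fresh scan; Z[13]=4 grow→box=[13,17)
i=14: min(r-i=3, Z[1]=3)=3; Z[14]=4 grow→box=[14,18)
i=15: min(r-i=3, Z[1]=3)=3; Z[15]=4 grow→box=[15,19)
i=16: min(r-i=3, Z[1]=3)=3; Z[16]=5 grow→box=[16,21)
i=17: min(r-i=4, Z[1]=3)=3; Z[17]=3
i=18: min(r-i=3, Z[2]=2)=2; Z[18]=2
i=19: min(r-i=2, Z[3]=1)=1; Z[19]=1
i=20: min(r-i=1, Z[4]=0)=0; Z[20]=0
i=21: fresh scan; Z[21]=3 grow→box=[21,24)
i=22: min(r-i=2, Z[1]=3)=2; Z[22]=2
i=23: min(r-i=1, Z[2]=2)=1; Z[23]=1
i=24: fresh scan; Z[24]=0
i=25: fresh scan; Z[25]=0
i=26: fresh scan; Z[26]=3 grow→box=[26,29)
i=27: min(r-i=2, Z[1]=3)=2; Z[27]=2
i=28: min(r-i=1, Z[2]=2)=1; Z[28]=1
i=29: fresh scan; Z[29]=0

[30, 3, 2, 1, 0, 0, 0, 1, 0, 3, 2, 1, 0, 4, 4, 4, 5, 3, 2, 1, 0, 3, 2, 1, 0, 0, 3, 2, 1, 0]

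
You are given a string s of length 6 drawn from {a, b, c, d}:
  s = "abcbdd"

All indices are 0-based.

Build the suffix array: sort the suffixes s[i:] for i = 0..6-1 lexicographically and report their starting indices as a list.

rank | idx | suffix
   0 |   0 | abcbdd
   1 |   1 | bcbdd
   2 |   3 | bdd
   3 |   2 | cbdd
   4 |   5 | d
   5 |   4 | dd

[0, 1, 3, 2, 5, 4]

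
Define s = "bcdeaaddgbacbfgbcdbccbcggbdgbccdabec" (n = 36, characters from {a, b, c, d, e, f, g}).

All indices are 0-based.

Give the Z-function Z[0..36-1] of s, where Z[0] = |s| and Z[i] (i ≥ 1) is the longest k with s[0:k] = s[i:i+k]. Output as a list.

Z[0]=36
i=1: outside box; Z[1]=0
i=2: outside box; Z[2]=0
i=3: outside box; Z[3]=0
i=4: outside box; Z[4]=0
i=5: outside box; Z[5]=0
i=6: outside box; Z[6]=0
i=7: outside box; Z[7]=0
i=8: outside box; Z[8]=0
i=9: outside box; Z[9]=1 grow→box=[9,10)
i=10: outside box; Z[10]=0
i=11: outside box; Z[11]=0
i=12: outside box; Z[12]=1 grow→box=[12,13)
i=13: outside box; Z[13]=0
i=14: outside box; Z[14]=0
i=15: outside box; Z[15]=3 grow→box=[15,18)
i=16: min(r-i=2, Z[1]=0)=0; Z[16]=0
i=17: min(r-i=1, Z[2]=0)=0; Z[17]=0
i=18: outside box; Z[18]=2 grow→box=[18,20)
i=19: min(r-i=1, Z[1]=0)=0; Z[19]=0
i=20: outside box; Z[20]=0
i=21: outside box; Z[21]=2 grow→box=[21,23)
i=22: min(r-i=1, Z[1]=0)=0; Z[22]=0
i=23: outside box; Z[23]=0
i=24: outside box; Z[24]=0
i=25: outside box; Z[25]=1 grow→box=[25,26)
i=26: outside box; Z[26]=0
i=27: outside box; Z[27]=0
i=28: outside box; Z[28]=2 grow→box=[28,30)
i=29: min(r-i=1, Z[1]=0)=0; Z[29]=0
i=30: outside box; Z[30]=0
i=31: outside box; Z[31]=0
i=32: outside box; Z[32]=0
i=33: outside box; Z[33]=1 grow→box=[33,34)
i=34: outside box; Z[34]=0
i=35: outside box; Z[35]=0

[36, 0, 0, 0, 0, 0, 0, 0, 0, 1, 0, 0, 1, 0, 0, 3, 0, 0, 2, 0, 0, 2, 0, 0, 0, 1, 0, 0, 2, 0, 0, 0, 0, 1, 0, 0]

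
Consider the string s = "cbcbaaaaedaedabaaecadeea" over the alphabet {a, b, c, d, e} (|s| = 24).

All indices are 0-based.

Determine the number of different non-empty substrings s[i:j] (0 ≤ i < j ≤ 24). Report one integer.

266

rank→(start, suffix):
  0 → (23, 'a')
  1 → (4, 'aaaaedaedabaaecadeea')
  2 → (5, 'aaaedaedabaaecadeea')
  3 → (15, 'aaecadeea')
  4 → (6, 'aaedaedabaaecadeea')
  5 → (13, 'abaaecadeea')
  6 → (19, 'adeea')
  7 → (16, 'aecadeea')
  8 → (10, 'aedabaaecadeea')
  9 → (7, 'aedaedabaaecadeea')
  10 → (3, 'baaaaedaedabaaecadeea')
  11 → (14, 'baaecadeea')
  12 → (1, 'bcbaaaaedaedabaaecadeea')
  13 → (18, 'cadeea')
  14 → (2, 'cbaaaaedaedabaaecadeea')
  15 → (0, 'cbcbaaaaedaedabaaecadeea')
  16 → (12, 'dabaaecadeea')
  17 → (9, 'daedabaaecadeea')
  18 → (20, 'deea')
  19 → (22, 'ea')
  20 → (17, 'ecadeea')
  21 → (11, 'edabaaecadeea')
  22 → (8, 'edaedabaaecadeea')
  23 → (21, 'eea')

SA = [23, 4, 5, 15, 6, 13, 19, 16, 10, 7, 3, 14, 1, 18, 2, 0, 12, 9, 20, 22, 17, 11, 8, 21]
i: (SA[i-1],SA[i]) lcp shared
  1: (23,4) 1 'a'
  2: (4,5) 3 'aaa'
  3: (5,15) 2 'aa'
  4: (15,6) 3 'aae'
  5: (6,13) 1 'a'
  6: (13,19) 1 'a'
  7: (19,16) 1 'a'
  8: (16,10) 2 'ae'
  9: (10,7) 4 'aeda'
  10: (7,3) 0 ''
  11: (3,14) 3 'baa'
  12: (14,1) 1 'b'
  13: (1,18) 0 ''
  14: (18,2) 1 'c'
  15: (2,0) 2 'cb'
  16: (0,12) 0 ''
  17: (12,9) 2 'da'
  18: (9,20) 1 'd'
  19: (20,22) 0 ''
  20: (22,17) 1 'e'
  21: (17,11) 1 'e'
  22: (11,8) 3 'eda'
  23: (8,21) 1 'e'

n(n+1)/2 = 24·25/2 = 300
Σ LCP = 0 + 1 + 3 + 2 + 3 + 1 + 1 + 1 + 2 + 4 + 0 + 3 + 1 + 0 + 1 + 2 + 0 + 2 + 1 + 0 + 1 + 1 + 3 + 1 = 34
distinct = 300 − 34 = 266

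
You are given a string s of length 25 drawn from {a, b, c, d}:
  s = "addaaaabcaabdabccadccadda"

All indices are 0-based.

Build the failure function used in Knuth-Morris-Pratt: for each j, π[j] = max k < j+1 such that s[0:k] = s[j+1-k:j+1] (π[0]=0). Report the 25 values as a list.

π[0] = 0
j=1 s[j]='d': π[1]=0 (border '')
j=2 s[j]='d': π[2]=0 (border '')
j=3 s[j]='a': π[3]=1 (border 'a')
j=4 s[j]='a': k: 1→0; π[4]=1 (border 'a')
j=5 s[j]='a': k: 1→0; π[5]=1 (border 'a')
j=6 s[j]='a': k: 1→0; π[6]=1 (border 'a')
j=7 s[j]='b': k: 1→0; π[7]=0 (border '')
j=8 s[j]='c': π[8]=0 (border '')
j=9 s[j]='a': π[9]=1 (border 'a')
j=10 s[j]='a': k: 1→0; π[10]=1 (border 'a')
j=11 s[j]='b': k: 1→0; π[11]=0 (border '')
j=12 s[j]='d': π[12]=0 (border '')
j=13 s[j]='a': π[13]=1 (border 'a')
j=14 s[j]='b': k: 1→0; π[14]=0 (border '')
j=15 s[j]='c': π[15]=0 (border '')
j=16 s[j]='c': π[16]=0 (border '')
j=17 s[j]='a': π[17]=1 (border 'a')
j=18 s[j]='d': π[18]=2 (border 'ad')
j=19 s[j]='c': k: 2→0; π[19]=0 (border '')
j=20 s[j]='c': π[20]=0 (border '')
j=21 s[j]='a': π[21]=1 (border 'a')
j=22 s[j]='d': π[22]=2 (border 'ad')
j=23 s[j]='d': π[23]=3 (border 'add')
j=24 s[j]='a': π[24]=4 (border 'adda')

[0, 0, 0, 1, 1, 1, 1, 0, 0, 1, 1, 0, 0, 1, 0, 0, 0, 1, 2, 0, 0, 1, 2, 3, 4]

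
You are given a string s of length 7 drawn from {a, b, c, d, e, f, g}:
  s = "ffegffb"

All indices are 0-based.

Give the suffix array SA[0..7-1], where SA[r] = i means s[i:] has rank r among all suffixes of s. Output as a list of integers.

[6, 2, 5, 1, 4, 0, 3]

rank | idx | suffix
   0 |   6 | b
   1 |   2 | egffb
   2 |   5 | fb
   3 |   1 | fegffb
   4 |   4 | ffb
   5 |   0 | ffegffb
   6 |   3 | gffb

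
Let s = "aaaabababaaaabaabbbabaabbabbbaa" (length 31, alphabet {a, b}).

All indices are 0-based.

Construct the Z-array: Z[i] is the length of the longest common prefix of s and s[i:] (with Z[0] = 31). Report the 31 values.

Z[0]=31
i=1: outside box; Z[1]=3 scan→box=[1,4)
i=2: min(r-i=2, Z[1]=3)=2; Z[2]=2
i=3: min(r-i=1, Z[2]=2)=1; Z[3]=1
i=4: outside box; Z[4]=0
i=5: outside box; Z[5]=1 scan→box=[5,6)
i=6: outside box; Z[6]=0
i=7: outside box; Z[7]=1 scan→box=[7,8)
i=8: outside box; Z[8]=0
i=9: outside box; Z[9]=6 scan→box=[9,15)
i=10: min(r-i=5, Z[1]=3)=3; Z[10]=3
i=11: min(r-i=4, Z[2]=2)=2; Z[11]=2
i=12: min(r-i=3, Z[3]=1)=1; Z[12]=1
i=13: min(r-i=2, Z[4]=0)=0; Z[13]=0
i=14: min(r-i=1, Z[5]=1)=1; Z[14]=2 scan→box=[14,16)
i=15: min(r-i=1, Z[1]=3)=1; Z[15]=1
i=16: outside box; Z[16]=0
i=17: outside box; Z[17]=0
i=18: outside box; Z[18]=0
i=19: outside box; Z[19]=1 scan→box=[19,20)
i=20: outside box; Z[20]=0
i=21: outside box; Z[21]=2 scan→box=[21,23)
i=22: min(r-i=1, Z[1]=3)=1; Z[22]=1
i=23: outside box; Z[23]=0
i=24: outside box; Z[24]=0
i=25: outside box; Z[25]=1 scan→box=[25,26)
i=26: outside box; Z[26]=0
i=27: outside box; Z[27]=0
i=28: outside box; Z[28]=0
i=29: outside box; Z[29]=2 scan→box=[29,31)
i=30: min(r-i=1, Z[1]=3)=1; Z[30]=1

[31, 3, 2, 1, 0, 1, 0, 1, 0, 6, 3, 2, 1, 0, 2, 1, 0, 0, 0, 1, 0, 2, 1, 0, 0, 1, 0, 0, 0, 2, 1]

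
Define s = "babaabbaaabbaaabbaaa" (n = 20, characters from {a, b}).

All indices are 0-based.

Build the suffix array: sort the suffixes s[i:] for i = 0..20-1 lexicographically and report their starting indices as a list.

rank | idx | suffix
   0 |  19 | a
   1 |  18 | aa
   2 |  17 | aaa
   3 |  12 | aaabbaaa
   4 |   7 | aaabbaaabbaaa
   5 |  13 | aabbaaa
   6 |   8 | aabbaaabbaaa
   7 |   3 | aabbaaabbaaabbaaa
   8 |   1 | abaabbaaabbaaabbaaa
   9 |  14 | abbaaa
  10 |   9 | abbaaabbaaa
  11 |   4 | abbaaabbaaabbaaa
  12 |  16 | baaa
  13 |  11 | baaabbaaa
  14 |   6 | baaabbaaabbaaa
  15 |   2 | baabbaaabbaaabbaaa
  16 |   0 | babaabbaaabbaaabbaaa
  17 |  15 | bbaaa
  18 |  10 | bbaaabbaaa
  19 |   5 | bbaaabbaaabbaaa

[19, 18, 17, 12, 7, 13, 8, 3, 1, 14, 9, 4, 16, 11, 6, 2, 0, 15, 10, 5]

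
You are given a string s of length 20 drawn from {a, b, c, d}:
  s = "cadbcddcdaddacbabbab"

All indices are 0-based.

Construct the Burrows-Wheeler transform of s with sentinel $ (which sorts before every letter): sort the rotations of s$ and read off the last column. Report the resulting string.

bbbdcdabcad$adbdcadac

rank  rotation               last
    0  $cadbcddcdaddacbabbab  b
    1  ab$cadbcddcdaddacbabb  b
    2  abbab$cadbcddcdaddacb  b
    3  acbabbab$cadbcddcdadd  d
    4  adbcddcdaddacbabbab$c  c
    5  addacbabbab$cadbcddcd  d
    6  b$cadbcddcdaddacbabba  a
    7  bab$cadbcddcdaddacbab  b
    8  babbab$cadbcddcdaddac  c
    9  bbab$cadbcddcdaddacba  a
   10  bcddcdaddacbabbab$cad  d
   11  cadbcddcdaddacbabbab$  $
   12  cbabbab$cadbcddcdadda  a
   13  cdaddacbabbab$cadbcdd  d
   14  cddcdaddacbabbab$cadb  b
   15  dacbabbab$cadbcddcdad  d
   16  daddacbabbab$cadbcddc  c
   17  dbcddcdaddacbabbab$ca  a
   18  dcdaddacbabbab$cadbcd  d
   19  ddacbabbab$cadbcddcda  a
   20  ddcdaddacbabbab$cadbc  c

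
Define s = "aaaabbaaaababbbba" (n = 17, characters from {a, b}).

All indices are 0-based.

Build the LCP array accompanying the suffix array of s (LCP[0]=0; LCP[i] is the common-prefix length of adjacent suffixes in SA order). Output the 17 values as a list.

[0, 1, 5, 3, 4, 2, 3, 1, 2, 3, 0, 2, 2, 1, 3, 2, 3]

sorted suffixes:
  #0 SA[0]=16  'a'
  #1 SA[1]=6  'aaaababbbba'
  #2 SA[2]=0  'aaaabbaaaababbbba'
  #3 SA[3]=7  'aaababbbba'
  #4 SA[4]=1  'aaabbaaaababbbba'
  #5 SA[5]=8  'aababbbba'
  #6 SA[6]=2  'aabbaaaababbbba'
  #7 SA[7]=9  'ababbbba'
  #8 SA[8]=3  'abbaaaababbbba'
  #9 SA[9]=11  'abbbba'
  #10 SA[10]=15  'ba'
  #11 SA[11]=5  'baaaababbbba'
  #12 SA[12]=10  'babbbba'
  #13 SA[13]=14  'bba'
  #14 SA[14]=4  'bbaaaababbbba'
  #15 SA[15]=13  'bbba'
  #16 SA[16]=12  'bbbba'

SA = [16, 6, 0, 7, 1, 8, 2, 9, 3, 11, 15, 5, 10, 14, 4, 13, 12]
i: (SA[i-1],SA[i]) lcp shared
  1: (16,6) 1 'a'
  2: (6,0) 5 'aaaab'
  3: (0,7) 3 'aaa'
  4: (7,1) 4 'aaab'
  5: (1,8) 2 'aa'
  6: (8,2) 3 'aab'
  7: (2,9) 1 'a'
  8: (9,3) 2 'ab'
  9: (3,11) 3 'abb'
  10: (11,15) 0 ''
  11: (15,5) 2 'ba'
  12: (5,10) 2 'ba'
  13: (10,14) 1 'b'
  14: (14,4) 3 'bba'
  15: (4,13) 2 'bb'
  16: (13,12) 3 'bbb'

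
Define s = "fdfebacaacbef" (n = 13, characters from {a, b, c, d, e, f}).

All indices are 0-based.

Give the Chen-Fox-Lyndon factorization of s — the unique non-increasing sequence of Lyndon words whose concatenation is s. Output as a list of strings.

emit factor 1: 'f' (i=0, period=1)
emit factor 2: 'dfe' (i=1, period=3)
emit factor 3: 'b' (i=4, period=1)
emit factor 4: 'ac' (i=5, period=2)
emit factor 5: 'aacbef' (i=7, period=6)

["f", "dfe", "b", "ac", "aacbef"]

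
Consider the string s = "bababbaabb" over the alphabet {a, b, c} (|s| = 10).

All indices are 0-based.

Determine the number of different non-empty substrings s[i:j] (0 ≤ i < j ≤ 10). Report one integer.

rank | idx | suffix
   0 |   6 | aabb
   1 |   1 | ababbaabb
   2 |   7 | abb
   3 |   3 | abbaabb
   4 |   9 | b
   5 |   5 | baabb
   6 |   0 | bababbaabb
   7 |   2 | babbaabb
   8 |   8 | bb
   9 |   4 | bbaabb

SA = [6, 1, 7, 3, 9, 5, 0, 2, 8, 4]
rank  pair      lcp
   1  s[6:],s[1:]  1  'a'
   2  s[1:],s[7:]  2  'ab'
   3  s[7:],s[3:]  3  'abb'
   4  s[3:],s[9:]  0  ''
   5  s[9:],s[5:]  1  'b'
   6  s[5:],s[0:]  2  'ba'
   7  s[0:],s[2:]  3  'bab'
   8  s[2:],s[8:]  1  'b'
   9  s[8:],s[4:]  2  'bb'

n(n+1)/2 = 10·11/2 = 55
Σ LCP = 0 + 1 + 2 + 3 + 0 + 1 + 2 + 3 + 1 + 2 = 15
distinct = 55 − 15 = 40

40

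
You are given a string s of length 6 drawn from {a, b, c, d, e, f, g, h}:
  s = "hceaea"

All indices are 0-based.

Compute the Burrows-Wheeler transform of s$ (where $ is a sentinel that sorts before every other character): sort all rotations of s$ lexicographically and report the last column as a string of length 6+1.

aeehac$

rank  rotation last
    0  $hceaea  a
    1  a$hceae  e
    2  aea$hce  e
    3  ceaea$h  h
    4  ea$hcea  a
    5  eaea$hc  c
    6  hceaea$  $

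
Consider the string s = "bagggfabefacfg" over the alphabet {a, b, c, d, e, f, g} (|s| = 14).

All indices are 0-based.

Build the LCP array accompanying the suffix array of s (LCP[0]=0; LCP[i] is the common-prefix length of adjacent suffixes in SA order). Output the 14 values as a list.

[0, 1, 1, 0, 1, 0, 0, 0, 2, 1, 0, 1, 1, 2]

rank→(start, suffix):
  0 → (6, 'abefacfg')
  1 → (10, 'acfg')
  2 → (1, 'agggfabefacfg')
  3 → (0, 'bagggfabefacfg')
  4 → (7, 'befacfg')
  5 → (11, 'cfg')
  6 → (8, 'efacfg')
  7 → (5, 'fabefacfg')
  8 → (9, 'facfg')
  9 → (12, 'fg')
  10 → (13, 'g')
  11 → (4, 'gfabefacfg')
  12 → (3, 'ggfabefacfg')
  13 → (2, 'gggfabefacfg')

SA = [6, 10, 1, 0, 7, 11, 8, 5, 9, 12, 13, 4, 3, 2]
rank  pair      lcp
   1  s[6:],s[10:]  1  'a'
   2  s[10:],s[1:]  1  'a'
   3  s[1:],s[0:]  0  ''
   4  s[0:],s[7:]  1  'b'
   5  s[7:],s[11:]  0  ''
   6  s[11:],s[8:]  0  ''
   7  s[8:],s[5:]  0  ''
   8  s[5:],s[9:]  2  'fa'
   9  s[9:],s[12:]  1  'f'
  10  s[12:],s[13:]  0  ''
  11  s[13:],s[4:]  1  'g'
  12  s[4:],s[3:]  1  'g'
  13  s[3:],s[2:]  2  'gg'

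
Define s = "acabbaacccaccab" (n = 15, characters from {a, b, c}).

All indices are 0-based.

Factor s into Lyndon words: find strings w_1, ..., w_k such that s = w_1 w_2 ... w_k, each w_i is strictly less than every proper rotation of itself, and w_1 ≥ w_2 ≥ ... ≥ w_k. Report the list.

["ac", "abb", "aacccaccab"]

emit factor 1: 'ac' (i=0, period=2)
emit factor 2: 'abb' (i=2, period=3)
emit factor 3: 'aacccaccab' (i=5, period=10)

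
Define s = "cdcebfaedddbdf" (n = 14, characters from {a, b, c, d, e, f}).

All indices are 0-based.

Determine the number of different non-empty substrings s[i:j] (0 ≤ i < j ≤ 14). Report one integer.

rank→(start, suffix):
  0 → (6, 'aedddbdf')
  1 → (11, 'bdf')
  2 → (4, 'bfaedddbdf')
  3 → (0, 'cdcebfaedddbdf')
  4 → (2, 'cebfaedddbdf')
  5 → (10, 'dbdf')
  6 → (1, 'dcebfaedddbdf')
  7 → (9, 'ddbdf')
  8 → (8, 'dddbdf')
  9 → (12, 'df')
  10 → (3, 'ebfaedddbdf')
  11 → (7, 'edddbdf')
  12 → (13, 'f')
  13 → (5, 'faedddbdf')

SA = [6, 11, 4, 0, 2, 10, 1, 9, 8, 12, 3, 7, 13, 5]
rank  pair      lcp
   1  s[6:],s[11:]  0  ''
   2  s[11:],s[4:]  1  'b'
   3  s[4:],s[0:]  0  ''
   4  s[0:],s[2:]  1  'c'
   5  s[2:],s[10:]  0  ''
   6  s[10:],s[1:]  1  'd'
   7  s[1:],s[9:]  1  'd'
   8  s[9:],s[8:]  2  'dd'
   9  s[8:],s[12:]  1  'd'
  10  s[12:],s[3:]  0  ''
  11  s[3:],s[7:]  1  'e'
  12  s[7:],s[13:]  0  ''
  13  s[13:],s[5:]  1  'f'

n(n+1)/2 = 14·15/2 = 105
Σ LCP = 0 + 0 + 1 + 0 + 1 + 0 + 1 + 1 + 2 + 1 + 0 + 1 + 0 + 1 = 9
distinct = 105 − 9 = 96

96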